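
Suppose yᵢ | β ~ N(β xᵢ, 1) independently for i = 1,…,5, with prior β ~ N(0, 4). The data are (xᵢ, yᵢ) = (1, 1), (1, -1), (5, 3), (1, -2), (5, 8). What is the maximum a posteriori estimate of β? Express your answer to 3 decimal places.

log p(β | y) = −Σ(yᵢ − βxᵢ)²/(2·1) − β²/(2·4) + const.
Setting the derivative to zero: Σxᵢ(yᵢ − βxᵢ)/1 − β/4 = 0, so β = Σxᵢyᵢ / (Σxᵢ² + σ²/τ²).
Σxᵢyᵢ = 1·1 + 1·(-1) + 5·3 + 1·(-2) + 5·8 = 53; Σxᵢ² = 53; σ²/τ² = 0.25.
β̂_MAP = 53 / (53 + 0.25) = 53/53.25 ≈ 0.995.

β̂_MAP = 0.995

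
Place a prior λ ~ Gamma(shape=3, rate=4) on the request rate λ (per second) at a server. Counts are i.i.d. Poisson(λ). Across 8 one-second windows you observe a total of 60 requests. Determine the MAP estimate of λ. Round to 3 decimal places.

λ̂_MAP = 5.167

Σxᵢ = 60, n = 8.
Posterior ∝ λ^2e^(−4λ) · λ^60e^(−8λ) = λ^62e^(−12λ), i.e. Gamma(shape=63, rate=12).
The mode of a Gamma(a, b) with a ≥ 1 (shape–rate) is (a−1)/b = 62/12 ≈ 5.167.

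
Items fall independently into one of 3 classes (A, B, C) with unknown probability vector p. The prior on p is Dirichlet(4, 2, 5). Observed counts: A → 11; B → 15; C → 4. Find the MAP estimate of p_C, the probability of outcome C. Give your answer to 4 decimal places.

MAP estimate of p_C = 0.2105

The posterior is Dirichlet(αᵢ + nᵢ) = Dirichlet(15, 17, 9).
For a Dirichlet(a₁,…,a_K) with all aᵢ > 1, the mode has j-th component (aⱼ − 1)/(Σaᵢ − K).
Here Σaᵢ = 41 and K = 3, so p_C = (9 − 1)/(41 − 3) = 8/38 ≈ 0.2105.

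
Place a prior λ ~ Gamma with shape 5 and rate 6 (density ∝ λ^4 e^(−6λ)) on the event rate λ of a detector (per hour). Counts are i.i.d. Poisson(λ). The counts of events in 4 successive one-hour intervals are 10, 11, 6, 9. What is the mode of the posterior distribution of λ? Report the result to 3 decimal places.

λ̂_MAP = 4.000

Σxᵢ = 10+11+6+9 = 36, with n = 4.
Posterior ∝ λ^4e^(−6λ) · λ^36e^(−4λ) = λ^40e^(−10λ), i.e. Gamma(shape=41, rate=10).
The mode of a Gamma(a, b) with a ≥ 1 (shape–rate) is (a−1)/b = 40/10 ≈ 4.000.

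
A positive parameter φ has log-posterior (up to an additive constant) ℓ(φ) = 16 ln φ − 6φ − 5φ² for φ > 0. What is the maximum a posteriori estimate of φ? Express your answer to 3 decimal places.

φ̂_MAP = 1.000

ℓ'(φ) = 16/φ − 6 − 10φ. Setting this to zero and multiplying by φ: 10φ² + 6φ − 16 = 0.
φ = (−6 + √(6² + 4·10·16)) / (2·10) = (−6 + √676) / 20 = (−6 + 26)/20 = 1.
ℓ''(φ) = −16/φ² − 10 < 0, confirming a maximum.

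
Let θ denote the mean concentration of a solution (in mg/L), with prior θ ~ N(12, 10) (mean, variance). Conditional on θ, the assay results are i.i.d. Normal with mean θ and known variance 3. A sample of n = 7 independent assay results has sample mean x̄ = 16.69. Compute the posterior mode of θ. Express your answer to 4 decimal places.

θ̂_MAP = 16.4973

n = 7, x̄ = 16.69.
For a Normal prior and Normal likelihood with known variance, the posterior is Normal; its mode equals its mean, the precision-weighted average.
Prior precision 1/σ₀² = 1/10 = 0.1; data precision n/σ² = 7/3.
θ̂ = (0.1·12 + (7/3)·16.69) / (0.1 + 7/3) = (12043/300)/(73/30) = 12043/730 ≈ 16.4973.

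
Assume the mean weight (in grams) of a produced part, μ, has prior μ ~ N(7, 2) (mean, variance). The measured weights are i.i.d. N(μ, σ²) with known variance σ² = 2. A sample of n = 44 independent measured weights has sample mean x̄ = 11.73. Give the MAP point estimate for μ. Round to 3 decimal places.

n = 44, x̄ = 11.73.
For a Normal prior and Normal likelihood with known variance, the posterior is Normal; its mode equals its mean, the precision-weighted average.
Prior precision 1/σ₀² = 1/2 = 0.5; data precision n/σ² = 44/2 = 22.
μ̂ = (0.5·7 + 22·11.73) / (0.5 + 22) = 261.56/22.5 = 13078/1125 ≈ 11.625.

μ̂_MAP = 11.625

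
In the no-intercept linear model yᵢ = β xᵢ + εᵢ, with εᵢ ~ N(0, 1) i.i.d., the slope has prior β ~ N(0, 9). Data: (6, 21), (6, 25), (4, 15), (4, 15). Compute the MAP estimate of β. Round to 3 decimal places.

log p(β | y) = −Σ(yᵢ − βxᵢ)²/(2·1) − β²/(2·9) + const.
Setting the derivative to zero: Σxᵢ(yᵢ − βxᵢ)/1 − β/9 = 0, so β = Σxᵢyᵢ / (Σxᵢ² + σ²/τ²).
Σxᵢyᵢ = 6·21 + 6·25 + 4·15 + 4·15 = 396; Σxᵢ² = 104; σ²/τ² = 1/9.
β̂_MAP = 396 / (104 + 1/9) = 396/(937/9) = 3564/937 ≈ 3.804.

β̂_MAP = 3.804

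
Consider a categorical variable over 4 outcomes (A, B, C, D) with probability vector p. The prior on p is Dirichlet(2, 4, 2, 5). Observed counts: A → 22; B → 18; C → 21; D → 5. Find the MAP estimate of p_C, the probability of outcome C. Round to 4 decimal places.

The posterior is Dirichlet(αᵢ + nᵢ) = Dirichlet(24, 22, 23, 10).
For a Dirichlet(a₁,…,a_K) with all aᵢ > 1, the mode has j-th component (aⱼ − 1)/(Σaᵢ − K).
Here Σaᵢ = 79 and K = 4, so p_C = (23 − 1)/(79 − 4) = 22/75 ≈ 0.2933.

MAP estimate of p_C = 0.2933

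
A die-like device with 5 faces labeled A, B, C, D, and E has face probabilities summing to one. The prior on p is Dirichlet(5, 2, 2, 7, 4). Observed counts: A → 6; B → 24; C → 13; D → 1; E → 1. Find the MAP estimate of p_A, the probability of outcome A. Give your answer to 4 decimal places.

The posterior is Dirichlet(αᵢ + nᵢ) = Dirichlet(11, 26, 15, 8, 5).
For a Dirichlet(a₁,…,a_K) with all aᵢ > 1, the mode has j-th component (aⱼ − 1)/(Σaᵢ − K).
Here Σaᵢ = 65 and K = 5, so p_A = (11 − 1)/(65 − 5) = 10/60 ≈ 0.1667.

MAP estimate of p_A = 0.1667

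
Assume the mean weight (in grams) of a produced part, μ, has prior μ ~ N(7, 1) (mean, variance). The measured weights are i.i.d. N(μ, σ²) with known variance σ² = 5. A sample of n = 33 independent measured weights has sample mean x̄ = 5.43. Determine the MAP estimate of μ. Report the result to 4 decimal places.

μ̂_MAP = 5.6366

n = 33, x̄ = 5.43.
For a Normal prior and Normal likelihood with known variance, the posterior is Normal; its mode equals its mean, the precision-weighted average.
Prior precision 1/σ₀² = 1/1 = 1; data precision n/σ² = 33/5 = 6.6.
μ̂ = (1·7 + 6.6·5.43) / (1 + 6.6) = 42.838/7.6 = 21419/3800 ≈ 5.6366.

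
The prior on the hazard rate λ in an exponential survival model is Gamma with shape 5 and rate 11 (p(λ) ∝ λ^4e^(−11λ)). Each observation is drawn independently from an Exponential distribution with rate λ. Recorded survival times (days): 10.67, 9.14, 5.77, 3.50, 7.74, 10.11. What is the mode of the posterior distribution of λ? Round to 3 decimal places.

The Exponential(rate=λ) likelihood is ∝ λ^n e^(−λΣtᵢ). Here n = 6 and Σtᵢ = 10.67 + 9.14 + 5.77 + 3.50 + 7.74 + 10.11 = 46.93.
Posterior ∝ λ^4e^(−11λ) · λ^6e^(−46.93λ) = λ^10e^(−57.93λ), i.e. Gamma(11, 57.93).
Mode = (a−1)/b = 10/57.93 ≈ 0.173.

λ̂_MAP = 0.173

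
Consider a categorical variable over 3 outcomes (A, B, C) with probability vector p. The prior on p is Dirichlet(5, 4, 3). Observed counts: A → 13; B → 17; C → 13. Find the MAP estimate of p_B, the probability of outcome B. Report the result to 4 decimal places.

MAP estimate of p_B = 0.3846

The posterior is Dirichlet(αᵢ + nᵢ) = Dirichlet(18, 21, 16).
For a Dirichlet(a₁,…,a_K) with all aᵢ > 1, the mode has j-th component (aⱼ − 1)/(Σaᵢ − K).
Here Σaᵢ = 55 and K = 3, so p_B = (21 − 1)/(55 − 3) = 20/52 ≈ 0.3846.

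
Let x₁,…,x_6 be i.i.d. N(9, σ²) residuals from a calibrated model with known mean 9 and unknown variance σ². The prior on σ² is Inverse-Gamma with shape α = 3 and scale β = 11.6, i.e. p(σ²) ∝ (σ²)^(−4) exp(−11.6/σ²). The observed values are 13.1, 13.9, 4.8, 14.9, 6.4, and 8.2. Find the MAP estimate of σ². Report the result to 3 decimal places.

Sum of squared deviations about the known mean: SS = (13.1−9)² + (13.9−9)² + (4.8−9)² + (14.9−9)² + (6.4−9)² + (8.2−9)² = 100.67.
The Normal likelihood contributes (σ²)^(−n/2) exp(−SS/(2σ²)), so the posterior is Inverse-Gamma(α + n/2, β + SS/2) = Inverse-Gamma(6, 61.935).
The mode of Inverse-Gamma(a, b) is b/(a+1) = 61.935/7 ≈ 8.848.

σ̂²_MAP = 8.848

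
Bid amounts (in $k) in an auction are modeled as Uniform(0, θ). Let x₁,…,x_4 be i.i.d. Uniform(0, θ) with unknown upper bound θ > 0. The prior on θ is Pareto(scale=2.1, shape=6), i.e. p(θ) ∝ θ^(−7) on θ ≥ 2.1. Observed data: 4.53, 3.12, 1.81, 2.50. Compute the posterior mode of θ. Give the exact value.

θ̂_MAP = 4.53

The Uniform(0, θ) likelihood is θ^(−n) for θ ≥ max(xᵢ), zero otherwise. Here max(xᵢ) = 4.53.
Posterior ∝ θ^(−7) · θ^(−4) = θ^(−11) on θ ≥ max(2.1, 4.53) = 4.53.
This density is strictly decreasing in θ, so the posterior mode lies at the lower boundary of the support.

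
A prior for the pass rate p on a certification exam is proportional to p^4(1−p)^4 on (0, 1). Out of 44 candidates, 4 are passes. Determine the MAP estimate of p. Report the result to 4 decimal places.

The prior density ∝ p^4(1−p)^4 is the kernel of Beta(5, 5).
Data: 4 successes in 44 trials. The binomial likelihood contributes p^4(1−p)^40, so the posterior is Beta(5+4, 5+40) = Beta(9, 45).
For Beta(a, b) with a, b > 1 the mode is (a−1)/(a+b−2) = 8/52 ≈ 0.1538.

p̂_MAP = 0.1538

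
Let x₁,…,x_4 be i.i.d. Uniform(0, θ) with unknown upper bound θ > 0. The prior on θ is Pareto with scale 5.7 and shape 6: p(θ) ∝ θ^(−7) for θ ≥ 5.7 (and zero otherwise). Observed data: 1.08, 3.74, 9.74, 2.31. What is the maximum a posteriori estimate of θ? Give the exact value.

The Uniform(0, θ) likelihood is θ^(−n) for θ ≥ max(xᵢ), zero otherwise. Here max(xᵢ) = 9.74.
Posterior ∝ θ^(−7) · θ^(−4) = θ^(−11) on θ ≥ max(5.7, 9.74) = 9.74.
This density is strictly decreasing in θ, so the posterior mode lies at the lower boundary of the support.

θ̂_MAP = 9.74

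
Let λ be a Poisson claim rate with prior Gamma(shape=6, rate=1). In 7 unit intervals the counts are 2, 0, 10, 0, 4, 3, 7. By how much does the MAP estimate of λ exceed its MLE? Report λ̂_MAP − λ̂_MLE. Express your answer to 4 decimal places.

MAP − MLE = 0.1607

Σxᵢ = 26. Posterior is Gamma(32, 8); MAP = (32−1)/8 = 31/8 ≈ 3.87500.
MLE = x̄ = 26/7 ≈ 3.71429.
Difference = 31/8 − 26/7 = 9/56 ≈ 0.1607.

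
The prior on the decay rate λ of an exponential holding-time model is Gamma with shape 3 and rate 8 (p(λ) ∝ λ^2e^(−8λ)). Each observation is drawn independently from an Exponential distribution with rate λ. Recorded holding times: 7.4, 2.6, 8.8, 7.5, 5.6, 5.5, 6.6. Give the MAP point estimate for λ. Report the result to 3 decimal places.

The Exponential(rate=λ) likelihood is ∝ λ^n e^(−λΣtᵢ). Here n = 7 and Σtᵢ = 7.4 + 2.6 + 8.8 + 7.5 + 5.6 + 5.5 + 6.6 = 44.
Posterior ∝ λ^2e^(−8λ) · λ^7e^(−44λ) = λ^9e^(−52λ), i.e. Gamma(10, 52).
Mode = (a−1)/b = 9/52 ≈ 0.173.

λ̂_MAP = 0.173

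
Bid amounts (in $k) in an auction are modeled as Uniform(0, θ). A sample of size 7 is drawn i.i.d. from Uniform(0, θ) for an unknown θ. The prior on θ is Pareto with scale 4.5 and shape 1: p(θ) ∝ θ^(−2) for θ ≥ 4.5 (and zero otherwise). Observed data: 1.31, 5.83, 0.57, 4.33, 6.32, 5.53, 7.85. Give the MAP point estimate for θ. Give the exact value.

The Uniform(0, θ) likelihood is θ^(−n) for θ ≥ max(xᵢ), zero otherwise. Here max(xᵢ) = 7.85.
Posterior ∝ θ^(−2) · θ^(−7) = θ^(−9) on θ ≥ max(4.5, 7.85) = 7.85.
This density is strictly decreasing in θ, so the posterior mode lies at the lower boundary of the support.

θ̂_MAP = 7.85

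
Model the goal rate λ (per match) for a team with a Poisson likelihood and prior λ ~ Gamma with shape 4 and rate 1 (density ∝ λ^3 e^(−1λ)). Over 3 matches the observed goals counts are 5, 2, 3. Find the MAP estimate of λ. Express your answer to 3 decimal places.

Σxᵢ = 5+2+3 = 10, with n = 3.
Posterior ∝ λ^3e^(−1λ) · λ^10e^(−3λ) = λ^13e^(−4λ), i.e. Gamma(shape=14, rate=4).
The mode of a Gamma(a, b) with a ≥ 1 (shape–rate) is (a−1)/b = 13/4 ≈ 3.250.

λ̂_MAP = 3.250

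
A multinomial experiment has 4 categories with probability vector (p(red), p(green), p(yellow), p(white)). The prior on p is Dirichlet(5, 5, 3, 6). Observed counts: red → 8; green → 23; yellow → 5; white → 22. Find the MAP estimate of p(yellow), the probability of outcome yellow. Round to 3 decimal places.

MAP estimate of p(yellow) = 0.096

The posterior is Dirichlet(αᵢ + nᵢ) = Dirichlet(13, 28, 8, 28).
For a Dirichlet(a₁,…,a_K) with all aᵢ > 1, the mode has j-th component (aⱼ − 1)/(Σaᵢ − K).
Here Σaᵢ = 77 and K = 4, so p(yellow) = (8 − 1)/(77 − 4) = 7/73 ≈ 0.096.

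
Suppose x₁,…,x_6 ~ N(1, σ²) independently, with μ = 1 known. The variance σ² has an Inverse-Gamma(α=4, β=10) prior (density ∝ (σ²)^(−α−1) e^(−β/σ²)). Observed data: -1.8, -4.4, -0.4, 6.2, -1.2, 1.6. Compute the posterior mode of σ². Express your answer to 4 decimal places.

Sum of squared deviations about the known mean: SS = (-1.8−1)² + (-4.4−1)² + (-0.4−1)² + (6.2−1)² + (-1.2−1)² + (1.6−1)² = 71.2.
The Normal likelihood contributes (σ²)^(−n/2) exp(−SS/(2σ²)), so the posterior is Inverse-Gamma(α + n/2, β + SS/2) = Inverse-Gamma(7, 45.6).
The mode of Inverse-Gamma(a, b) is b/(a+1) = 45.6/8 ≈ 5.7000.

σ̂²_MAP = 5.7000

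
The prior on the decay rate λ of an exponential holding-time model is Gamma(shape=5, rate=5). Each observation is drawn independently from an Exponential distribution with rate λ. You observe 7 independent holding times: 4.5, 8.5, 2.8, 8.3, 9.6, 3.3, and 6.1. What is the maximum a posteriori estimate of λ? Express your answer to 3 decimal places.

The Exponential(rate=λ) likelihood is ∝ λ^n e^(−λΣtᵢ). Here n = 7 and Σtᵢ = 4.5 + 8.5 + 2.8 + 8.3 + 9.6 + 3.3 + 6.1 = 43.1.
Posterior ∝ λ^4e^(−5λ) · λ^7e^(−43.1λ) = λ^11e^(−48.1λ), i.e. Gamma(12, 48.1).
Mode = (a−1)/b = 11/48.1 ≈ 0.229.

λ̂_MAP = 0.229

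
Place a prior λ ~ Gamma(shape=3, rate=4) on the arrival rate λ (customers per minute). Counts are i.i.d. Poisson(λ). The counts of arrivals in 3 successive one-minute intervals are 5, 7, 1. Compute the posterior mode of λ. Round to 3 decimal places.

Σxᵢ = 5+7+1 = 13, with n = 3.
Posterior ∝ λ^2e^(−4λ) · λ^13e^(−3λ) = λ^15e^(−7λ), i.e. Gamma(shape=16, rate=7).
The mode of a Gamma(a, b) with a ≥ 1 (shape–rate) is (a−1)/b = 15/7 ≈ 2.143.

λ̂_MAP = 2.143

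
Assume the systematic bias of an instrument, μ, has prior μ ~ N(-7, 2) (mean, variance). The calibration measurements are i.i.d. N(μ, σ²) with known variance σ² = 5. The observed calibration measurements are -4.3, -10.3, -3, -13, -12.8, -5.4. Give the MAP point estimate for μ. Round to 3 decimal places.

μ̂_MAP = -7.800

n = 6; x̄ = ((-4.3) + (-10.3) + (-3) + (-13) + (-12.8) + (-5.4))/6 = -48.8/6 = -122/15 ≈ -8.1333.
For a Normal prior and Normal likelihood with known variance, the posterior is Normal; its mode equals its mean, the precision-weighted average.
Prior precision 1/σ₀² = 1/2 = 0.5; data precision n/σ² = 6/5 = 1.2.
μ̂ = (0.5·(-7) + 1.2·(-122/15)) / (0.5 + 1.2) = (-13.26)/1.7 = -7.800.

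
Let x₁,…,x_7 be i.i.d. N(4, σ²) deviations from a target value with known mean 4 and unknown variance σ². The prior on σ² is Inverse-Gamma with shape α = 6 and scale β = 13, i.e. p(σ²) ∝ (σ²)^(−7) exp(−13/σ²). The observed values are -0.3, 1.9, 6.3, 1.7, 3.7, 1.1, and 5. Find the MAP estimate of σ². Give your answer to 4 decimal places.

σ̂²_MAP = 3.2848

Sum of squared deviations about the known mean: SS = (-0.3−4)² + (1.9−4)² + (6.3−4)² + (1.7−4)² + (3.7−4)² + (1.1−4)² + (5−4)² = 42.98.
The Normal likelihood contributes (σ²)^(−n/2) exp(−SS/(2σ²)), so the posterior is Inverse-Gamma(α + n/2, β + SS/2) = Inverse-Gamma(9.5, 34.49).
The mode of Inverse-Gamma(a, b) is b/(a+1) = 34.49/10.5 ≈ 3.2848.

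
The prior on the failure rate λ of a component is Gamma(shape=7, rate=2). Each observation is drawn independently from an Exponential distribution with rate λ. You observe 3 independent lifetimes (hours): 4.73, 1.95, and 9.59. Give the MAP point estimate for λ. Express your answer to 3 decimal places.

λ̂_MAP = 0.493

The Exponential(rate=λ) likelihood is ∝ λ^n e^(−λΣtᵢ). Here n = 3 and Σtᵢ = 4.73 + 1.95 + 9.59 = 16.27.
Posterior ∝ λ^6e^(−2λ) · λ^3e^(−16.27λ) = λ^9e^(−18.27λ), i.e. Gamma(10, 18.27).
Mode = (a−1)/b = 9/18.27 ≈ 0.493.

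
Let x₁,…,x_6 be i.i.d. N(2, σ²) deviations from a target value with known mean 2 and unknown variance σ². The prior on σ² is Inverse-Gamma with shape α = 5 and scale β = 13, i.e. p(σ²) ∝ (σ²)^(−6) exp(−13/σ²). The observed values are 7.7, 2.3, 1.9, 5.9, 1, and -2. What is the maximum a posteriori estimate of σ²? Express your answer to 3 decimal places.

σ̂²_MAP = 5.044

Sum of squared deviations about the known mean: SS = (7.7−2)² + (2.3−2)² + (1.9−2)² + (5.9−2)² + (1−2)² + (-2−2)² = 64.8.
The Normal likelihood contributes (σ²)^(−n/2) exp(−SS/(2σ²)), so the posterior is Inverse-Gamma(α + n/2, β + SS/2) = Inverse-Gamma(8, 45.4).
The mode of Inverse-Gamma(a, b) is b/(a+1) = 45.4/9 ≈ 5.044.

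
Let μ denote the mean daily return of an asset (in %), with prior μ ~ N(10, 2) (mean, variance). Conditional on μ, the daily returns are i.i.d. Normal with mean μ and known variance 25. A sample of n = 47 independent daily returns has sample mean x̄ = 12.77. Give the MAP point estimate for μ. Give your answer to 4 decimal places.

μ̂_MAP = 12.1881

n = 47, x̄ = 12.77.
For a Normal prior and Normal likelihood with known variance, the posterior is Normal; its mode equals its mean, the precision-weighted average.
Prior precision 1/σ₀² = 1/2 = 0.5; data precision n/σ² = 47/25 = 1.88.
μ̂ = (0.5·10 + 1.88·12.77) / (0.5 + 1.88) = 29.0076/2.38 = 72519/5950 ≈ 12.1881.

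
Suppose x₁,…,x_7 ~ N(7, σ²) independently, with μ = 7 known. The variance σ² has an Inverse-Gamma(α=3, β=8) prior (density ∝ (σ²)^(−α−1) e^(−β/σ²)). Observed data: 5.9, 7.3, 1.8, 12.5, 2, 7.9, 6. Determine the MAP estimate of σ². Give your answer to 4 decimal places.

Sum of squared deviations about the known mean: SS = (5.9−7)² + (7.3−7)² + (1.8−7)² + (12.5−7)² + (2−7)² + (7.9−7)² + (6−7)² = 85.4.
The Normal likelihood contributes (σ²)^(−n/2) exp(−SS/(2σ²)), so the posterior is Inverse-Gamma(α + n/2, β + SS/2) = Inverse-Gamma(6.5, 50.7).
The mode of Inverse-Gamma(a, b) is b/(a+1) = 50.7/7.5 ≈ 6.7600.

σ̂²_MAP = 6.7600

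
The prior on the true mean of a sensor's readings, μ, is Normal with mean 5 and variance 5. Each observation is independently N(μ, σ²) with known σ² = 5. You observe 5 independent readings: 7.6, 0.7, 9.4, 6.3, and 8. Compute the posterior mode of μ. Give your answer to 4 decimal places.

μ̂_MAP = 6.1667

n = 5; x̄ = (7.6 + 0.7 + 9.4 + 6.3 + 8)/5 = 32/5 = 6.4.
For a Normal prior and Normal likelihood with known variance, the posterior is Normal; its mode equals its mean, the precision-weighted average.
Prior precision 1/σ₀² = 1/5 = 0.2; data precision n/σ² = 5/5 = 1.
μ̂ = (0.2·5 + 1·6.4) / (0.2 + 1) = 7.4/1.2 = 37/6 ≈ 6.1667.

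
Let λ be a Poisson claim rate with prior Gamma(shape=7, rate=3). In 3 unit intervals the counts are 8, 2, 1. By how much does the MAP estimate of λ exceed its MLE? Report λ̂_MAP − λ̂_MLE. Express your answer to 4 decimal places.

Σxᵢ = 11. Posterior is Gamma(18, 6); MAP = (18−1)/6 = 17/6 ≈ 2.83333.
MLE = x̄ = 11/3 ≈ 3.66667.
Difference = 17/6 − 11/3 = -5/6 ≈ -0.8333.

MAP − MLE = -0.8333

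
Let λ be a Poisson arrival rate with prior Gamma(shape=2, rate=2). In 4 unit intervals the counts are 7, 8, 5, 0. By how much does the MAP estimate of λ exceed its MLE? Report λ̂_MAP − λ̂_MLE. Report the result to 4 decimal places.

MAP − MLE = -1.5000

Σxᵢ = 20. Posterior is Gamma(22, 6); MAP = (22−1)/6 = 21/6 ≈ 3.50000.
MLE = x̄ = 20/4 ≈ 5.00000.
Difference = 21/6 − 20/4 = -3/2 ≈ -1.5000.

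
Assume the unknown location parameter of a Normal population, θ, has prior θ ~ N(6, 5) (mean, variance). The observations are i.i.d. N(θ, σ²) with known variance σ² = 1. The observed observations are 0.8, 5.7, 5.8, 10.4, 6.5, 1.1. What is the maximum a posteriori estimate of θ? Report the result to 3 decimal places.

θ̂_MAP = 5.081

n = 6; x̄ = (0.8 + 5.7 + 5.8 + 10.4 + 6.5 + 1.1)/6 = 30.3/6 = 5.05.
For a Normal prior and Normal likelihood with known variance, the posterior is Normal; its mode equals its mean, the precision-weighted average.
Prior precision 1/σ₀² = 1/5 = 0.2; data precision n/σ² = 6/1 = 6.
θ̂ = (0.2·6 + 6·5.05) / (0.2 + 6) = 31.5/6.2 = 315/62 ≈ 5.081.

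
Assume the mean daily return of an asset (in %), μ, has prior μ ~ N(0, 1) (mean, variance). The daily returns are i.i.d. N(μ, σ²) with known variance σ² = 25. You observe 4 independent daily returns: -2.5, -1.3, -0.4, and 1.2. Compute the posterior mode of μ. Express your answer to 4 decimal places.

n = 4; x̄ = ((-2.5) + (-1.3) + (-0.4) + 1.2)/4 = -3/4 = -0.75.
For a Normal prior and Normal likelihood with known variance, the posterior is Normal; its mode equals its mean, the precision-weighted average.
Prior precision 1/σ₀² = 1/1 = 1; data precision n/σ² = 4/25 = 0.16.
μ̂ = (1·0 + 0.16·(-0.75)) / (1 + 0.16) = (-0.12)/1.16 = -3/29 ≈ -0.1034.

μ̂_MAP = -0.1034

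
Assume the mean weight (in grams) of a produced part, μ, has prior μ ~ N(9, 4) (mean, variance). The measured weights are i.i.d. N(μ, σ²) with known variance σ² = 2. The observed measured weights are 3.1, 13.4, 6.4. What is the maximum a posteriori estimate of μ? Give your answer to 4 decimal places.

n = 3; x̄ = (3.1 + 13.4 + 6.4)/3 = 22.9/3 = 229/30 ≈ 7.6333.
For a Normal prior and Normal likelihood with known variance, the posterior is Normal; its mode equals its mean, the precision-weighted average.
Prior precision 1/σ₀² = 1/4 = 0.25; data precision n/σ² = 3/2 = 1.5.
μ̂ = (0.25·9 + 1.5·(229/30)) / (0.25 + 1.5) = 13.7/1.75 = 274/35 ≈ 7.8286.

μ̂_MAP = 7.8286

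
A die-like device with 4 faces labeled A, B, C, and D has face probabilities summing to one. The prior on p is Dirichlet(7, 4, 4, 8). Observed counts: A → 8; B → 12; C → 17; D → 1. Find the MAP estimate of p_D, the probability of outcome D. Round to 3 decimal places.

MAP estimate of p_D = 0.140

The posterior is Dirichlet(αᵢ + nᵢ) = Dirichlet(15, 16, 21, 9).
For a Dirichlet(a₁,…,a_K) with all aᵢ > 1, the mode has j-th component (aⱼ − 1)/(Σaᵢ − K).
Here Σaᵢ = 61 and K = 4, so p_D = (9 − 1)/(61 − 4) = 8/57 ≈ 0.140.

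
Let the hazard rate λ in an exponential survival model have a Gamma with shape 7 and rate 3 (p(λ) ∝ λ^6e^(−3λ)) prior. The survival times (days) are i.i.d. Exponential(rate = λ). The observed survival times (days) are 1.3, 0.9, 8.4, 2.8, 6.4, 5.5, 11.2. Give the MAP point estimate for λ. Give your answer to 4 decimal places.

λ̂_MAP = 0.3291

The Exponential(rate=λ) likelihood is ∝ λ^n e^(−λΣtᵢ). Here n = 7 and Σtᵢ = 1.3 + 0.9 + 8.4 + 2.8 + 6.4 + 5.5 + 11.2 = 36.5.
Posterior ∝ λ^6e^(−3λ) · λ^7e^(−36.5λ) = λ^13e^(−39.5λ), i.e. Gamma(14, 39.5).
Mode = (a−1)/b = 13/39.5 ≈ 0.3291.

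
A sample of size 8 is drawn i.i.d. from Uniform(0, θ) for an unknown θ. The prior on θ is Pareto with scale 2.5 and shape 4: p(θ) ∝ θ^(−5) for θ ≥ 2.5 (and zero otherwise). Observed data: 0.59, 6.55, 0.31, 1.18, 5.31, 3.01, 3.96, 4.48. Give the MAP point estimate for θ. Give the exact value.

The Uniform(0, θ) likelihood is θ^(−n) for θ ≥ max(xᵢ), zero otherwise. Here max(xᵢ) = 6.55.
Posterior ∝ θ^(−5) · θ^(−8) = θ^(−13) on θ ≥ max(2.5, 6.55) = 6.55.
This density is strictly decreasing in θ, so the posterior mode lies at the lower boundary of the support.

θ̂_MAP = 6.55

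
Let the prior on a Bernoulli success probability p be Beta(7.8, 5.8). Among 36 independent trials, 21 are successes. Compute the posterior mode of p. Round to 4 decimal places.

Prior: Beta(7.8, 5.8).
Data: 21 successes in 36 trials. The binomial likelihood contributes p^21(1−p)^15, so the posterior is Beta(7.8+21, 5.8+15) = Beta(28.8, 20.8).
For Beta(a, b) with a, b > 1 the mode is (a−1)/(a+b−2) = 27.8/47.6 ≈ 0.5840.

p̂_MAP = 0.5840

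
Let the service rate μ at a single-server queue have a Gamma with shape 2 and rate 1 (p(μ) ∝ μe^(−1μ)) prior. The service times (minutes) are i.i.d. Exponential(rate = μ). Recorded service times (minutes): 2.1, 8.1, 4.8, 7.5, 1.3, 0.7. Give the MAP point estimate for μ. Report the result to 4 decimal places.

The Exponential(rate=μ) likelihood is ∝ μ^n e^(−μΣtᵢ). Here n = 6 and Σtᵢ = 2.1 + 8.1 + 4.8 + 7.5 + 1.3 + 0.7 = 24.5.
Posterior ∝ μe^(−1μ) · μ^6e^(−24.5μ) = μ^7e^(−25.5μ), i.e. Gamma(8, 25.5).
Mode = (a−1)/b = 7/25.5 ≈ 0.2745.

μ̂_MAP = 0.2745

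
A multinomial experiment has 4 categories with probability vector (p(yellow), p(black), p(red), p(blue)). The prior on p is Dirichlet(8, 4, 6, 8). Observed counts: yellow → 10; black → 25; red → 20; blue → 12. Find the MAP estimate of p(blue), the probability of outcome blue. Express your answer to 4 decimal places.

MAP estimate of p(blue) = 0.2135

The posterior is Dirichlet(αᵢ + nᵢ) = Dirichlet(18, 29, 26, 20).
For a Dirichlet(a₁,…,a_K) with all aᵢ > 1, the mode has j-th component (aⱼ − 1)/(Σaᵢ − K).
Here Σaᵢ = 93 and K = 4, so p(blue) = (20 − 1)/(93 − 4) = 19/89 ≈ 0.2135.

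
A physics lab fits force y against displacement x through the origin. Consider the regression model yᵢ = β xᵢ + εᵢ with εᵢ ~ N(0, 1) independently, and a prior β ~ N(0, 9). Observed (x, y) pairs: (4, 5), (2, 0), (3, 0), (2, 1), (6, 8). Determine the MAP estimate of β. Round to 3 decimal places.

β̂_MAP = 1.013

log p(β | y) = −Σ(yᵢ − βxᵢ)²/(2·1) − β²/(2·9) + const.
Setting the derivative to zero: Σxᵢ(yᵢ − βxᵢ)/1 − β/9 = 0, so β = Σxᵢyᵢ / (Σxᵢ² + σ²/τ²).
Σxᵢyᵢ = 4·5 + 2·0 + 3·0 + 2·1 + 6·8 = 70; Σxᵢ² = 69; σ²/τ² = 1/9.
β̂_MAP = 70 / (69 + 1/9) = 70/(622/9) = 315/311 ≈ 1.013.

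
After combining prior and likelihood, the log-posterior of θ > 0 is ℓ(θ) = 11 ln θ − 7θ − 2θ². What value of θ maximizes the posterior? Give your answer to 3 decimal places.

ℓ'(θ) = 11/θ − 7 − 4θ. Setting this to zero and multiplying by θ: 4θ² + 7θ − 11 = 0.
θ = (−7 + √(7² + 4·4·11)) / (2·4) = (−7 + √225) / 8 = (−7 + 15)/8 = 1.
ℓ''(θ) = −11/θ² − 4 < 0, confirming a maximum.

θ̂_MAP = 1.000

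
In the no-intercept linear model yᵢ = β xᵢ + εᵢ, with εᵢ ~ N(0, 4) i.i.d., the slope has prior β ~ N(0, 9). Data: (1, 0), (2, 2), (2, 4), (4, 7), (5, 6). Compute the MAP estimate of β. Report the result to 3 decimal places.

β̂_MAP = 1.388

log p(β | y) = −Σ(yᵢ − βxᵢ)²/(2·4) − β²/(2·9) + const.
Setting the derivative to zero: Σxᵢ(yᵢ − βxᵢ)/4 − β/9 = 0, so β = Σxᵢyᵢ / (Σxᵢ² + σ²/τ²).
Σxᵢyᵢ = 1·0 + 2·2 + 2·4 + 4·7 + 5·6 = 70; Σxᵢ² = 50; σ²/τ² = 4/9.
β̂_MAP = 70 / (50 + 4/9) = 70/(454/9) = 315/227 ≈ 1.388.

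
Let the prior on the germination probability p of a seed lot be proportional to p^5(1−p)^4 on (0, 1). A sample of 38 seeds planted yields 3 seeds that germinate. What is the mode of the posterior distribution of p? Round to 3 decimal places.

p̂_MAP = 0.170

The prior density ∝ p^5(1−p)^4 is the kernel of Beta(6, 5).
Data: 3 successes in 38 trials. The binomial likelihood contributes p^3(1−p)^35, so the posterior is Beta(6+3, 5+35) = Beta(9, 40).
For Beta(a, b) with a, b > 1 the mode is (a−1)/(a+b−2) = 8/47 ≈ 0.170.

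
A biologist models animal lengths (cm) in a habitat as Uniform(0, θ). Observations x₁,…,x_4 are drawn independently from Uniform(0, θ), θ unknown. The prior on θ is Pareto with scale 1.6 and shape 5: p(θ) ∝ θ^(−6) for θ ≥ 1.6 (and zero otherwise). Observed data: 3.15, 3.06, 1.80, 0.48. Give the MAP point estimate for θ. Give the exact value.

θ̂_MAP = 3.15

The Uniform(0, θ) likelihood is θ^(−n) for θ ≥ max(xᵢ), zero otherwise. Here max(xᵢ) = 3.15.
Posterior ∝ θ^(−6) · θ^(−4) = θ^(−10) on θ ≥ max(1.6, 3.15) = 3.15.
This density is strictly decreasing in θ, so the posterior mode lies at the lower boundary of the support.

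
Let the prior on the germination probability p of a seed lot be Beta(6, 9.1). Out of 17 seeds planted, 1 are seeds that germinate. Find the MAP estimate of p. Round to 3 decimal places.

Prior: Beta(6, 9.1).
Data: 1 success in 17 trials. The binomial likelihood contributes p(1−p)^16, so the posterior is Beta(6+1, 9.1+16) = Beta(7, 25.1).
For Beta(a, b) with a, b > 1 the mode is (a−1)/(a+b−2) = 6/30.1 ≈ 0.199.

p̂_MAP = 0.199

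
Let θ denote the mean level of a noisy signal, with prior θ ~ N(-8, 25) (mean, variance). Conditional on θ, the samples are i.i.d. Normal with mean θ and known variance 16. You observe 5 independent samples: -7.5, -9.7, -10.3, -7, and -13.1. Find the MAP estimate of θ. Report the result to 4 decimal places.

θ̂_MAP = -9.3475

n = 5; x̄ = ((-7.5) + (-9.7) + (-10.3) + (-7) + (-13.1))/5 = -47.6/5 = -9.52.
For a Normal prior and Normal likelihood with known variance, the posterior is Normal; its mode equals its mean, the precision-weighted average.
Prior precision 1/σ₀² = 1/25 = 0.04; data precision n/σ² = 5/16 = 0.3125.
θ̂ = (0.04·(-8) + 0.3125·(-9.52)) / (0.04 + 0.3125) = (-3.295)/0.3525 = -1318/141 ≈ -9.3475.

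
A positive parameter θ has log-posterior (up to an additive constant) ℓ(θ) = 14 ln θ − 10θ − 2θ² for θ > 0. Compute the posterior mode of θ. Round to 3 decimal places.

θ̂_MAP = 1.000

ℓ'(θ) = 14/θ − 10 − 4θ. Setting this to zero and multiplying by θ: 4θ² + 10θ − 14 = 0.
θ = (−10 + √(10² + 4·4·14)) / (2·4) = (−10 + √324) / 8 = (−10 + 18)/8 = 1.
ℓ''(θ) = −14/θ² − 4 < 0, confirming a maximum.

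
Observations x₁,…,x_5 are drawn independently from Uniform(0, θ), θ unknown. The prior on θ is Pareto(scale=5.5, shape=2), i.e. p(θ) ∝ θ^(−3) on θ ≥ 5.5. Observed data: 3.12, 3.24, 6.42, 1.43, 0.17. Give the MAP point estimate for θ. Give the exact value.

The Uniform(0, θ) likelihood is θ^(−n) for θ ≥ max(xᵢ), zero otherwise. Here max(xᵢ) = 6.42.
Posterior ∝ θ^(−3) · θ^(−5) = θ^(−8) on θ ≥ max(5.5, 6.42) = 6.42.
This density is strictly decreasing in θ, so the posterior mode lies at the lower boundary of the support.

θ̂_MAP = 6.42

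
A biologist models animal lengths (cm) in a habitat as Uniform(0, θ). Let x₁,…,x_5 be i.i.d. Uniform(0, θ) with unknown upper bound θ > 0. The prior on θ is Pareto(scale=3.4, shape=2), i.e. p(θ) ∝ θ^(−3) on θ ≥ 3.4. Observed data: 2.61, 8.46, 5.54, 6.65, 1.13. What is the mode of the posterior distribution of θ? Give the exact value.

θ̂_MAP = 8.46

The Uniform(0, θ) likelihood is θ^(−n) for θ ≥ max(xᵢ), zero otherwise. Here max(xᵢ) = 8.46.
Posterior ∝ θ^(−3) · θ^(−5) = θ^(−8) on θ ≥ max(3.4, 8.46) = 8.46.
This density is strictly decreasing in θ, so the posterior mode lies at the lower boundary of the support.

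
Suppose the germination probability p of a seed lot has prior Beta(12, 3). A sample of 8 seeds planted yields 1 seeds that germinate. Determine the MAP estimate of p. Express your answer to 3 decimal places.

Prior: Beta(12, 3).
Data: 1 success in 8 trials. The binomial likelihood contributes p(1−p)^7, so the posterior is Beta(12+1, 3+7) = Beta(13, 10).
For Beta(a, b) with a, b > 1 the mode is (a−1)/(a+b−2) = 12/21 ≈ 0.571.

p̂_MAP = 0.571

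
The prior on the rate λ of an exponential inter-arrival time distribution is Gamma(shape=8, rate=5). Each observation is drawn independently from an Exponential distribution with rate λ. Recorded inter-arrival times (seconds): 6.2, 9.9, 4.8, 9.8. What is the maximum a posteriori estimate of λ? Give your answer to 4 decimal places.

The Exponential(rate=λ) likelihood is ∝ λ^n e^(−λΣtᵢ). Here n = 4 and Σtᵢ = 6.2 + 9.9 + 4.8 + 9.8 = 30.7.
Posterior ∝ λ^7e^(−5λ) · λ^4e^(−30.7λ) = λ^11e^(−35.7λ), i.e. Gamma(12, 35.7).
Mode = (a−1)/b = 11/35.7 ≈ 0.3081.

λ̂_MAP = 0.3081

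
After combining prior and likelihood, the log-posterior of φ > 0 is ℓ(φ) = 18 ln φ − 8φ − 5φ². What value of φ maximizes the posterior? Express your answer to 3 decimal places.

ℓ'(φ) = 18/φ − 8 − 10φ. Setting this to zero and multiplying by φ: 10φ² + 8φ − 18 = 0.
φ = (−8 + √(8² + 4·10·18)) / (2·10) = (−8 + √784) / 20 = (−8 + 28)/20 = 1.
ℓ''(φ) = −18/φ² − 10 < 0, confirming a maximum.

φ̂_MAP = 1.000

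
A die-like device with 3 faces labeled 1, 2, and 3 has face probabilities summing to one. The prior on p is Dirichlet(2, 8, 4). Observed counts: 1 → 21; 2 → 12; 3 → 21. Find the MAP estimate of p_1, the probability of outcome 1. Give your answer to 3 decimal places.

MAP estimate: 0.338

The posterior is Dirichlet(αᵢ + nᵢ) = Dirichlet(23, 20, 25).
For a Dirichlet(a₁,…,a_K) with all aᵢ > 1, the mode has j-th component (aⱼ − 1)/(Σaᵢ − K).
Here Σaᵢ = 68 and K = 3, so p_1 = (23 − 1)/(68 − 3) = 22/65 ≈ 0.338.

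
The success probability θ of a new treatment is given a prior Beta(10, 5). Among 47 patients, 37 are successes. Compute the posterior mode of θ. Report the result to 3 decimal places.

Prior: Beta(10, 5).
Data: 37 successes in 47 trials. The binomial likelihood contributes θ^37(1−θ)^10, so the posterior is Beta(10+37, 5+10) = Beta(47, 15).
For Beta(a, b) with a, b > 1 the mode is (a−1)/(a+b−2) = 46/60 ≈ 0.767.

θ̂_MAP = 0.767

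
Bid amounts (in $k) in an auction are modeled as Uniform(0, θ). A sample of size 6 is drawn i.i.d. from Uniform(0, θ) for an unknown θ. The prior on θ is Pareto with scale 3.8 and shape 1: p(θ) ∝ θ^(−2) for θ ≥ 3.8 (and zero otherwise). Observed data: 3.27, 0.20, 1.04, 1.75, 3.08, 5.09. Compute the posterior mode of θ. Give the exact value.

The Uniform(0, θ) likelihood is θ^(−n) for θ ≥ max(xᵢ), zero otherwise. Here max(xᵢ) = 5.09.
Posterior ∝ θ^(−2) · θ^(−6) = θ^(−8) on θ ≥ max(3.8, 5.09) = 5.09.
This density is strictly decreasing in θ, so the posterior mode lies at the lower boundary of the support.

θ̂_MAP = 5.09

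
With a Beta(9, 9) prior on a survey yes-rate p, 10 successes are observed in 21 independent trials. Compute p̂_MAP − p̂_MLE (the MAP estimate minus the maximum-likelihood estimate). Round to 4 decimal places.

Posterior is Beta(19, 20); MAP = (19−1)/(39−2) = 18/37 ≈ 0.48649.
MLE ignores the prior: p̂_MLE = k/n = 10/21 ≈ 0.47619.
Difference = 18/37 − 10/21 = 8/777 ≈ 0.0103.

MAP − MLE = 0.0103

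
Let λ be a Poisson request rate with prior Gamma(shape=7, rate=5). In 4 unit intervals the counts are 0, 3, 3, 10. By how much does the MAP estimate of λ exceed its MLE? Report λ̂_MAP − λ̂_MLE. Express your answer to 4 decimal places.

Σxᵢ = 16. Posterior is Gamma(23, 9); MAP = (23−1)/9 = 22/9 ≈ 2.44444.
MLE = x̄ = 16/4 ≈ 4.00000.
Difference = 22/9 − 16/4 = -14/9 ≈ -1.5556.

MAP − MLE = -1.5556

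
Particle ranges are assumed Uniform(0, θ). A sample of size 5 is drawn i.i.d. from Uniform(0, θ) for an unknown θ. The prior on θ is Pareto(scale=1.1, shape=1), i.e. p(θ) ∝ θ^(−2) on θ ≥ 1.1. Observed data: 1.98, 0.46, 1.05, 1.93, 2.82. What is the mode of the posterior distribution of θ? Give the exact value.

θ̂_MAP = 2.82

The Uniform(0, θ) likelihood is θ^(−n) for θ ≥ max(xᵢ), zero otherwise. Here max(xᵢ) = 2.82.
Posterior ∝ θ^(−2) · θ^(−5) = θ^(−7) on θ ≥ max(1.1, 2.82) = 2.82.
This density is strictly decreasing in θ, so the posterior mode lies at the lower boundary of the support.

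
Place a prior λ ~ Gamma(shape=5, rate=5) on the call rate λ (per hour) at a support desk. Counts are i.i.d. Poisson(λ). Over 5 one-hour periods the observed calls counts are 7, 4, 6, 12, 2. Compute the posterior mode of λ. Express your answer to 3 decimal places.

λ̂_MAP = 3.500

Σxᵢ = 7+4+6+12+2 = 31, with n = 5.
Posterior ∝ λ^4e^(−5λ) · λ^31e^(−5λ) = λ^35e^(−10λ), i.e. Gamma(shape=36, rate=10).
The mode of a Gamma(a, b) with a ≥ 1 (shape–rate) is (a−1)/b = 35/10 ≈ 3.500.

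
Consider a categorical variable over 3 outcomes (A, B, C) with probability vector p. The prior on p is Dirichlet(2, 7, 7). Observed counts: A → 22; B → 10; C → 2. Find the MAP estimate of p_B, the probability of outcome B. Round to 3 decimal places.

The posterior is Dirichlet(αᵢ + nᵢ) = Dirichlet(24, 17, 9).
For a Dirichlet(a₁,…,a_K) with all aᵢ > 1, the mode has j-th component (aⱼ − 1)/(Σaᵢ − K).
Here Σaᵢ = 50 and K = 3, so p_B = (17 − 1)/(50 − 3) = 16/47 ≈ 0.340.

MAP estimate of p_B = 0.340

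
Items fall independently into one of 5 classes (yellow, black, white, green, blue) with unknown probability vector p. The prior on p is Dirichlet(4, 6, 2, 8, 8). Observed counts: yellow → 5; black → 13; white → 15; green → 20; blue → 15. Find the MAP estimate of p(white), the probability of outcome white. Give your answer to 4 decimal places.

MAP estimate of p(white) = 0.1758

The posterior is Dirichlet(αᵢ + nᵢ) = Dirichlet(9, 19, 17, 28, 23).
For a Dirichlet(a₁,…,a_K) with all aᵢ > 1, the mode has j-th component (aⱼ − 1)/(Σaᵢ − K).
Here Σaᵢ = 96 and K = 5, so p(white) = (17 − 1)/(96 − 5) = 16/91 ≈ 0.1758.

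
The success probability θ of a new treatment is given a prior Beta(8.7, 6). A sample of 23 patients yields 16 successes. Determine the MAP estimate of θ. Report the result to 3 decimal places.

Prior: Beta(8.7, 6).
Data: 16 successes in 23 trials. The binomial likelihood contributes θ^16(1−θ)^7, so the posterior is Beta(8.7+16, 6+7) = Beta(24.7, 13).
For Beta(a, b) with a, b > 1 the mode is (a−1)/(a+b−2) = 23.7/35.7 ≈ 0.664.

θ̂_MAP = 0.664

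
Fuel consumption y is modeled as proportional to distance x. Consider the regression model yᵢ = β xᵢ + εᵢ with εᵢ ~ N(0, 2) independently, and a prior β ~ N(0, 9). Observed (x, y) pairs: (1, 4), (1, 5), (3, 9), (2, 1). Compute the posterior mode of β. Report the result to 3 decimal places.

log p(β | y) = −Σ(yᵢ − βxᵢ)²/(2·2) − β²/(2·9) + const.
Setting the derivative to zero: Σxᵢ(yᵢ − βxᵢ)/2 − β/9 = 0, so β = Σxᵢyᵢ / (Σxᵢ² + σ²/τ²).
Σxᵢyᵢ = 1·4 + 1·5 + 3·9 + 2·1 = 38; Σxᵢ² = 15; σ²/τ² = 2/9.
β̂_MAP = 38 / (15 + 2/9) = 38/(137/9) = 342/137 ≈ 2.496.

β̂_MAP = 2.496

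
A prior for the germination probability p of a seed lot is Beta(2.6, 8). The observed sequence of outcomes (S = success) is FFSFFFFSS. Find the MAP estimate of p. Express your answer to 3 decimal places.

p̂_MAP = 0.261

Prior: Beta(2.6, 8).
Data: 3 successes in 9 trials (from the sequence). The binomial likelihood contributes p^3(1−p)^6, so the posterior is Beta(2.6+3, 8+6) = Beta(5.6, 14).
For Beta(a, b) with a, b > 1 the mode is (a−1)/(a+b−2) = 4.6/17.6 ≈ 0.261.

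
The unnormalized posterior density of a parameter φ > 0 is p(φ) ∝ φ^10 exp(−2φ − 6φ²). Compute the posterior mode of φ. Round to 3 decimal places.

φ̂_MAP = 0.833

ℓ'(φ) = 10/φ − 2 − 12φ. Setting this to zero and multiplying by φ: 12φ² + 2φ − 10 = 0.
φ = (−2 + √(2² + 4·12·10)) / (2·12) = (−2 + √484) / 24 = (−2 + 22)/24 = 5/6.
ℓ''(φ) = −10/φ² − 12 < 0, confirming a maximum.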